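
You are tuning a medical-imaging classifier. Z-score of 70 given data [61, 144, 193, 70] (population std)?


μ = 117, σ = 54.4289
z = (70 - 117)/54.4289 = -0.8635

-0.8635


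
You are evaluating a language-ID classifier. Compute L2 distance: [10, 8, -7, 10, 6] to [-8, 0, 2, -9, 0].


d = √((10+ 8)² + (8-0)² + (-7-2)² + (10+ 9)² + (6-0)²)
  = √(324 + 64 + 81 + 361 + 36)
  = √866 = 29.4279

29.4279


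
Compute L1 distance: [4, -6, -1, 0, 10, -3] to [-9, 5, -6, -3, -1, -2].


d = |4+ 9| + |-6-5| + |-1+ 6| + |0+ 3| + |10+ 1| + |-3+ 2|
  = 13 + 11 + 5 + 3 + 11 + 1
  = 44

44


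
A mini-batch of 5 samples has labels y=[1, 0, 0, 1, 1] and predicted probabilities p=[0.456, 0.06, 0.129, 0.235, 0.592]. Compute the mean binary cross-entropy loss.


L[0] = -ln(0.456) = 0.7853
L[1] = -ln(1-0.06) = -ln(0.94) = 0.0619
L[2] = -ln(1-0.129) = -ln(0.871) = 0.1381
L[3] = -ln(0.235) = 1.4482
L[4] = -ln(0.592) = 0.5242
mean = (0.7853 + 0.0619 + 0.1381 + 1.4482 + 0.5242)/5 = 0.5915

0.5915


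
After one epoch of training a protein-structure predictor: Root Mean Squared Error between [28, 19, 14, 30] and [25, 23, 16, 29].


MSE = 30/4 = 7.5
RMSE = √(30/4) = 2.7386

2.7386


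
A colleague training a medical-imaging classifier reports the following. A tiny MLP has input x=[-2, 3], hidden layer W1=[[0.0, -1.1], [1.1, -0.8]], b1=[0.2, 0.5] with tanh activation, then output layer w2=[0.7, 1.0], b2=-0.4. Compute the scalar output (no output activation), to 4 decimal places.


z1[0] = (0.0)·(-2) + (-1.1)·(3) + 0.2 = -3.1
z1[1] = (1.1)·(-2) + (-0.8)·(3) + 0.5 = -4.1
h = tanh(z1) = [-0.9959, -0.9995]
output = (0.7)·(-0.9959) + (1.0)·(-0.9995) - 0.4 = -2.0966

-2.0966


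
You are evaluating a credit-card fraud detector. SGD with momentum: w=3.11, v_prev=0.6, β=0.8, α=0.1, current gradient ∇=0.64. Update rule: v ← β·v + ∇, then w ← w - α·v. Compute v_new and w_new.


v_new = 0.8·0.6 + 0.64 = 0.48 + 0.64 = 1.12
w_new = 3.11 - 0.1·1.12 = 3.11 - 0.112 = 2.998

v_new=1.12, w_new=2.998


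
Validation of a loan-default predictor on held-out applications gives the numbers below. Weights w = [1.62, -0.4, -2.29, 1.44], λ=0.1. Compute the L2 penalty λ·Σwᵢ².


‖w‖₂² = (1.62)² + (-0.4)² + (-2.29)² + (1.44)²
     = 2.6244 + 0.16 + 5.2441 + 2.0736
     = 10.1021
λ·‖w‖₂² = 0.1·10.1021 = 1.01021

1.01021


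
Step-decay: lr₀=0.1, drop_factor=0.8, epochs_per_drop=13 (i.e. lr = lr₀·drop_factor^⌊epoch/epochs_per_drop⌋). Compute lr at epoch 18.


n_drops = ⌊18/13⌋ = 1
lr = 0.1·0.8^1 = 0.1·0.8 = 0.08

0.08


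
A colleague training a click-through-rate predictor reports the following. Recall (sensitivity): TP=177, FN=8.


Recall = TP/(TP+FN)
= 177/(177+8)
= 177/185 = 95.68%

95.68%


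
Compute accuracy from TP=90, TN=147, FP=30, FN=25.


Accuracy = (TP+TN)/(TP+TN+FP+FN)
= (90+147)/(292)
= 237/292 = 81.16%

81.16%


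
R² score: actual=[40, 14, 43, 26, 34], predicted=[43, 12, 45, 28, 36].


ȳ = 31.4
SS_res = Σ(y-ŷ)² = 25
SS_tot = Σ(y-ȳ)² = 547.2
R² = 1 - SS_res/SS_tot = 1 - 0.0457 = 0.9543

0.9543


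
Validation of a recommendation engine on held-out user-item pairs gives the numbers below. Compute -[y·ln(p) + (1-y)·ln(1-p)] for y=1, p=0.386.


BCE = -[y·ln(p) + (1-y)·ln(1-p)]
= -1·ln(0.386) - 0
= -ln(0.386) = 0.9519

0.9519


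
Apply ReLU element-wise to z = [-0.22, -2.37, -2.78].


ReLU(-0.22) = max(0, -0.22) = 0.0
ReLU(-2.37) = max(0, -2.37) = 0.0
ReLU(-2.78) = max(0, -2.78) = 0.0
result = [0.0, 0.0, 0.0]

[0.0, 0.0, 0.0]


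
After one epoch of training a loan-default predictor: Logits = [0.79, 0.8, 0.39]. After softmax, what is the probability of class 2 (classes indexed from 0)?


Exponentials: e^0.79=2.2034, e^0.8=2.2255, e^0.39=1.477
Sum = 5.9059
Softmax = [0.3731, 0.3768, 0.2501]
p[2] = 1.477/5.9059 = 0.2501

0.2501


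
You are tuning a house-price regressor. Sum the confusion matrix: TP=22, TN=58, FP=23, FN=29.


Total = TP + TN + FP + FN
= 22 + 58 + 23 + 29
= 132
(Predicted positive: 45, predicted negative: 87)

132


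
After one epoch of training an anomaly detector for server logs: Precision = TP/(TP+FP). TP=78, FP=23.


Precision = TP/(TP+FP)
= 78/(78+23)
= 78/101 = 77.23%

77.23%


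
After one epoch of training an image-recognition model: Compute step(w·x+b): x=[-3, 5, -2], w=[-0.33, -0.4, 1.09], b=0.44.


z = (-3)·(-0.33) + (5)·(-0.4) + (-2)·(1.09) + 0.44
  = -2.75
step(z) = 0 (z<0)

0


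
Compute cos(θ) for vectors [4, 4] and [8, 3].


A·B = 4·8 + 4·3 = 44
‖A‖ = √32 = 5.6569, ‖B‖ = √73 = 8.544
cos = 44/(√32·√73) = 44/√2336 = 0.9104

0.9104


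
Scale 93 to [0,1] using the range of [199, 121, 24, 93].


min=24, max=199
(93-24)/(199-24) = 69/175 = 0.3943

0.3943


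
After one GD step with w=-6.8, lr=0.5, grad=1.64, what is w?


w_new = w - α·∇
= -6.8 - 0.5·1.64
= -6.8 - 0.82
= -7.62

-7.62


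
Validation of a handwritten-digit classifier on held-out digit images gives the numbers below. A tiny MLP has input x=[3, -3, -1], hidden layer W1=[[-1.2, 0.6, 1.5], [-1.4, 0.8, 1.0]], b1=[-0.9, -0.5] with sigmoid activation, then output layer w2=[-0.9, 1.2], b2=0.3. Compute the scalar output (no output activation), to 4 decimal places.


z1[0] = (-1.2)·(3) + (0.6)·(-3) + (1.5)·(-1) - 0.9 = -7.8
z1[1] = (-1.4)·(3) + (0.8)·(-3) + (1.0)·(-1) - 0.5 = -8.1
h = sigmoid(z1) = [0.0004, 0.0003]
output = (-0.9)·(0.0004) + (1.2)·(0.0003) + 0.3 = 0.3

0.3


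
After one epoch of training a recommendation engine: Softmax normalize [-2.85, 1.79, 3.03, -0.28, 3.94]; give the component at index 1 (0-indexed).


Exponentials: e^-2.85=0.0578, e^1.79=5.9895, e^3.03=20.6972, e^-0.28=0.7558, e^3.94=51.4186
Sum = 78.9189
Softmax = [0.0007, 0.0759, 0.2623, 0.0096, 0.6515]
p[1] = 5.9895/78.9189 = 0.0759

0.0759


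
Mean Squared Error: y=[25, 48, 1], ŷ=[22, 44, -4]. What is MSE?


Squared errors: (25-22)²=9, (48-44)²=16, (1+ 4)²=25
Sum = 50
MSE = 50/3 = 50/3

50/3


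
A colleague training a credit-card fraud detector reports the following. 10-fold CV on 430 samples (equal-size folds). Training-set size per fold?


Fold size = 430/10 = 43
Training per fold = 430 - 43 = 387

387


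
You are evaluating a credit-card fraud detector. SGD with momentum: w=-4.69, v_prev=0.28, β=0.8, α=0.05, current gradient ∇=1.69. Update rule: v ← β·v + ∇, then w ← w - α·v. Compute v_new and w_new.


v_new = 0.8·0.28 + 1.69 = 0.224 + 1.69 = 1.914
w_new = -4.69 - 0.05·1.914 = -4.69 - 0.0957 = -4.7857

v_new=1.914, w_new=-4.7857


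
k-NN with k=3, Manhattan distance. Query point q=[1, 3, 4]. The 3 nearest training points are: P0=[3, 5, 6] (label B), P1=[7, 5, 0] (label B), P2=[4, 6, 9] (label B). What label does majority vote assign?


d(q,P0) = 6  (label B)
d(q,P1) = 12  (label B)
d(q,P2) = 11  (label B)
Votes: A=0, B=3
Majority → B

B


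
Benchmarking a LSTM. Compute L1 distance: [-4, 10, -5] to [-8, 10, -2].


d = |-4+ 8| + |10-10| + |-5+ 2|
  = 4 + 0 + 3
  = 7

7


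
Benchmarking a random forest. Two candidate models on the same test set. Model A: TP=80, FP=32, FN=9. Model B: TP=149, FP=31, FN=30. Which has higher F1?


Model A: P=80/112=0.7143, R=80/89=0.8989, F1=2PR/(P+R)=2TP/(2TP+FP+FN)=160/201=0.796
Model B: P=149/180=0.8278, R=149/179=0.8324, F1=2PR/(P+R)=2TP/(2TP+FP+FN)=298/359=0.8301
0.796 < 0.8301 → Model B

Model B


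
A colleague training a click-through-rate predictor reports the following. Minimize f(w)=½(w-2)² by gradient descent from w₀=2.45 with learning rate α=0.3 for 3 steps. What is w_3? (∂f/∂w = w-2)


step 1: grad = 2.45-2 = 0.45; w = 2.45 - 0.3·(0.45) = 2.315
step 2: grad = 2.315-2 = 0.315; w = 2.315 - 0.3·(0.315) = 2.2205
step 3: grad = 2.2205-2 = 0.2205; w = 2.2205 - 0.3·(0.2205) = 2.15435

2.15435


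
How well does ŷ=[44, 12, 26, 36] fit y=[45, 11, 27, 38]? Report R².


ȳ = 30.25
SS_res = Σ(y-ŷ)² = 7
SS_tot = Σ(y-ȳ)² = 658.75
R² = 1 - SS_res/SS_tot = 1 - 0.0106 = 0.9894

0.9894


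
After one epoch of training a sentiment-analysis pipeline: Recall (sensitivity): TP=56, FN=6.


Recall = TP/(TP+FN)
= 56/(56+6)
= 56/62 = 90.32%

90.32%


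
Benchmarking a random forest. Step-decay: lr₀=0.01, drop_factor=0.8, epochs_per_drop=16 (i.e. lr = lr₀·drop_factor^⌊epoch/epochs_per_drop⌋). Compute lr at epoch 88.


n_drops = ⌊88/16⌋ = 5
lr = 0.01·0.8^5 = 0.01·0.32768 = 0.0032768

0.0032768


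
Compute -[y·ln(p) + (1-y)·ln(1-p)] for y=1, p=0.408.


BCE = -[y·ln(p) + (1-y)·ln(1-p)]
= -1·ln(0.408) - 0
= -ln(0.408) = 0.8965

0.8965


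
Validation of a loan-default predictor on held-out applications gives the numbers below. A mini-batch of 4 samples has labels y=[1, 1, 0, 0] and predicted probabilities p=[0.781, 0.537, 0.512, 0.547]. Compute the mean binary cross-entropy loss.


L[0] = -ln(0.781) = 0.2472
L[1] = -ln(0.537) = 0.6218
L[2] = -ln(1-0.512) = -ln(0.488) = 0.7174
L[3] = -ln(1-0.547) = -ln(0.453) = 0.7919
mean = (0.2472 + 0.6218 + 0.7174 + 0.7919)/4 = 0.5946

0.5946


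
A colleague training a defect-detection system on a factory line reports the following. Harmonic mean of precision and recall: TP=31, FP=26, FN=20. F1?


Precision = 31/57 = 0.5439
Recall = 31/51 = 0.6078
F1 = 2·P·R/(P+R) = 2·TP/(2·TP+FP+FN) = 62/(62+26+20) = 62/108 = 0.5741

0.5741


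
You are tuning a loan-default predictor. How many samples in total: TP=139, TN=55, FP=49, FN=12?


Total = TP + TN + FP + FN
= 139 + 55 + 49 + 12
= 255
(Predicted positive: 188, predicted negative: 67)

255


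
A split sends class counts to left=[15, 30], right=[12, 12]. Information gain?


Parent = [27, 42], H_parent = 0.9656
H_left = 0.9183 (n=45), H_right = 1 (n=24)
H_children = (45/69)·0.9183 + (24/69)·1 = 0.9467
IG = 0.9656 - 0.9467 = 0.0189

0.0189


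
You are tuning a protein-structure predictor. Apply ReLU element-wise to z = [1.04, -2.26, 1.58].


ReLU(1.04) = max(0, 1.04) = 1.04
ReLU(-2.26) = max(0, -2.26) = 0.0
ReLU(1.58) = max(0, 1.58) = 1.58
result = [1.04, 0.0, 1.58]

[1.04, 0.0, 1.58]


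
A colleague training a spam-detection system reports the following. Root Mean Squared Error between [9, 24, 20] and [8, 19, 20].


MSE = 26/3 = 8.6667
RMSE = √(26/3) = 2.9439

2.9439


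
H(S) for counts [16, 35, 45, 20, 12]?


Probabilities: [16/128, 35/128, 45/128, 20/128, 12/128] ≈ [0.125, 0.2734, 0.3516, 0.1562, 0.0938]
H = -((16/128)·log₂(16/128) + (35/128)·log₂(35/128) + (45/128)·log₂(45/128) + (20/128)·log₂(20/128) + (12/128)·log₂(12/128))
  = 2.1553 bits

2.1553 bits


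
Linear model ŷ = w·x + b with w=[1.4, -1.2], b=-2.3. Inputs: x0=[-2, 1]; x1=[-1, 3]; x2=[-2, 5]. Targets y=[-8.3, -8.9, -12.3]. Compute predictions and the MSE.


ŷ0 = (1.4)·(-2) + (-1.2)·(1) - 2.3 = -6.3
ŷ1 = (1.4)·(-1) + (-1.2)·(3) - 2.3 = -7.3
ŷ2 = (1.4)·(-2) + (-1.2)·(5) - 2.3 = -11.1
errors² = [4.0, 2.56, 1.44]
MSE = 8.0000/3 = 2.6667

2.6667


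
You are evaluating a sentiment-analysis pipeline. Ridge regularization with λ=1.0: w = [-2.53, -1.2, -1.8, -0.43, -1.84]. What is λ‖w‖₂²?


‖w‖₂² = (-2.53)² + (-1.2)² + (-1.8)² + (-0.43)² + (-1.84)²
     = 6.4009 + 1.44 + 3.24 + 0.1849 + 3.3856
     = 14.6514
λ·‖w‖₂² = 1.0·14.6514 = 14.6514

14.6514


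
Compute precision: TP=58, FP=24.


Precision = TP/(TP+FP)
= 58/(58+24)
= 58/82 = 70.73%

70.73%


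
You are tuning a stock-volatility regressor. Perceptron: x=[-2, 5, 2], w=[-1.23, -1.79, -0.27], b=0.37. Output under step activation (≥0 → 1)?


z = (-2)·(-1.23) + (5)·(-1.79) + (2)·(-0.27) + 0.37
  = -6.66
step(z) = 0 (z<0)

0


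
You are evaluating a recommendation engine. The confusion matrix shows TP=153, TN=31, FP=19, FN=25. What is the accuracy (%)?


Accuracy = (TP+TN)/(TP+TN+FP+FN)
= (153+31)/(228)
= 184/228 = 80.7%

80.7%


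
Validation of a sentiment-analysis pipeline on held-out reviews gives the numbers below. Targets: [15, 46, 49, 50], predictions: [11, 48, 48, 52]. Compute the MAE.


Absolute errors: |15-11|=4, |46-48|=2, |49-48|=1, |50-52|=2
Sum = 9
MAE = 9/4 = 9/4

9/4


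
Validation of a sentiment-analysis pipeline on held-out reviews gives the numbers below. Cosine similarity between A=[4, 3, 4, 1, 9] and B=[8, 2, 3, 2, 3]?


A·B = 4·8 + 3·2 + 4·3 + 1·2 + 9·3 = 79
‖A‖ = √123 = 11.0905, ‖B‖ = √90 = 9.4868
cos = 79/(√123·√90) = 79/√11070 = 0.7509

0.7509


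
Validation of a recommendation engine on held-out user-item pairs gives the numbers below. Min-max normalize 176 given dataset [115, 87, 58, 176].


min=58, max=176
(176-58)/(176-58) = 118/118 = 1.0

1.0


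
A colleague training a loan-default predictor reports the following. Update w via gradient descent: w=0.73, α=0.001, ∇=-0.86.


w_new = w - α·∇
= 0.73 - 0.001·-0.86
= 0.73 + 0.00086
= 0.73086

0.73086


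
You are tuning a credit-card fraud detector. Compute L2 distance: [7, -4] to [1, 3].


d = √((7-1)² + (-4-3)²)
  = √(36 + 49)
  = √85 = 9.2195

9.2195


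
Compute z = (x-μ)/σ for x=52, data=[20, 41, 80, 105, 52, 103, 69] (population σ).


μ = 67.1429, σ = 29.3327
z = (52 - 67.1429)/29.3327 = -0.5162

-0.5162


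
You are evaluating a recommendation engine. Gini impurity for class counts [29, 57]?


Probabilities: [29/86, 57/86] ≈ [0.3372, 0.6628]
Σpᵢ² = (841 + 3249)/86² = 4090/7396
Gini = 1 - Σpᵢ² = 1 - 4090/7396 = 0.447

0.447


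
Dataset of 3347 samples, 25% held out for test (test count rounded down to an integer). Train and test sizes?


Test = ⌊3347·25/100⌋ = 836
Train = 3347 - 836 = 2511

Train: 2511, Test: 836


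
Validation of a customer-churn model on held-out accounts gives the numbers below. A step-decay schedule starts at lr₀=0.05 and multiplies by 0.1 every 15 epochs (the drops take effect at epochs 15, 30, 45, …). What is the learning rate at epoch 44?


n_drops = ⌊44/15⌋ = 2
lr = 0.05·0.1^2 = 0.05·0.01 = 0.0005

0.0005


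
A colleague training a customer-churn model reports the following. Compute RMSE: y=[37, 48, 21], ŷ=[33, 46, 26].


MSE = 45/3 = 15
RMSE = √(45/3) = 3.873

3.873


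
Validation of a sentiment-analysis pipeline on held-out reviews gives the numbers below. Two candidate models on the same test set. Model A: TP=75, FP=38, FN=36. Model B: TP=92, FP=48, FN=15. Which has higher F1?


Model A: P=75/113=0.6637, R=75/111=0.6757, F1=2PR/(P+R)=2TP/(2TP+FP+FN)=150/224=0.6696
Model B: P=92/140=0.6571, R=92/107=0.8598, F1=2PR/(P+R)=2TP/(2TP+FP+FN)=184/247=0.7449
0.6696 < 0.7449 → Model B

Model B


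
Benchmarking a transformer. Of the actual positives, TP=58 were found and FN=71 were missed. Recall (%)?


Recall = TP/(TP+FN)
= 58/(58+71)
= 58/129 = 44.96%

44.96%


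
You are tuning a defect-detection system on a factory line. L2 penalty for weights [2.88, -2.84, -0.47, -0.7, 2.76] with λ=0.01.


‖w‖₂² = (2.88)² + (-2.84)² + (-0.47)² + (-0.7)² + (2.76)²
     = 8.2944 + 8.0656 + 0.2209 + 0.49 + 7.6176
     = 24.6885
λ·‖w‖₂² = 0.01·24.6885 = 0.246885

0.246885


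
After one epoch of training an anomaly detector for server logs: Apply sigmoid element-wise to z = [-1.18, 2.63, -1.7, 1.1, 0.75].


σ(-1.18) = 1/(1+e^1.18) = 0.2351
σ(2.63) = 1/(1+e^-2.63) = 0.9328
σ(-1.7) = 1/(1+e^1.7) = 0.1545
σ(1.1) = 1/(1+e^-1.1) = 0.7503
σ(0.75) = 1/(1+e^-0.75) = 0.6792
result = [0.2351, 0.9328, 0.1545, 0.7503, 0.6792]

[0.2351, 0.9328, 0.1545, 0.7503, 0.6792]


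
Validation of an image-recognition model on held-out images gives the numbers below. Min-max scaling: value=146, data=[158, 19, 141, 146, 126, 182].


min=19, max=182
(146-19)/(182-19) = 127/163 = 0.7791

0.7791


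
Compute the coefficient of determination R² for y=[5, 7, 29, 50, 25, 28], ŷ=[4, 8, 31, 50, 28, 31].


ȳ = 24
SS_res = Σ(y-ŷ)² = 24
SS_tot = Σ(y-ȳ)² = 1368
R² = 1 - SS_res/SS_tot = 1 - 0.0175 = 0.9825

0.9825


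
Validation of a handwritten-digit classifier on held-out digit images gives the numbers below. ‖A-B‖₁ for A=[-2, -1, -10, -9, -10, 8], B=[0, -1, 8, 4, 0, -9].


d = |-2-0| + |-1+ 1| + |-10-8| + |-9-4| + |-10-0| + |8+ 9|
  = 2 + 0 + 18 + 13 + 10 + 17
  = 60

60


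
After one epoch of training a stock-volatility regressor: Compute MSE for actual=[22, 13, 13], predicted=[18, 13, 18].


Squared errors: (22-18)²=16, (13-13)²=0, (13-18)²=25
Sum = 41
MSE = 41/3 = 41/3

41/3


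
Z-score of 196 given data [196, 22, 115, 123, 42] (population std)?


μ = 99.6, σ = 62.3173
z = (196 - 99.6)/62.3173 = 1.5469

1.5469


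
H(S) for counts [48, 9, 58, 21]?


Probabilities: [48/136, 9/136, 58/136, 21/136] ≈ [0.3529, 0.0662, 0.4265, 0.1544]
H = -((48/136)·log₂(48/136) + (9/136)·log₂(9/136) + (58/136)·log₂(58/136) + (21/136)·log₂(21/136))
  = 1.73 bits

1.73 bits


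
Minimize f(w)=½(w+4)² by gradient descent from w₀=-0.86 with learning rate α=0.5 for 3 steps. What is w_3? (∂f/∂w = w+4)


step 1: grad = -0.86+4 = 3.14; w = -0.86 - 0.5·(3.14) = -2.43
step 2: grad = -2.43+4 = 1.57; w = -2.43 - 0.5·(1.57) = -3.215
step 3: grad = -3.215+4 = 0.785; w = -3.215 - 0.5·(0.785) = -3.6075

-3.6075


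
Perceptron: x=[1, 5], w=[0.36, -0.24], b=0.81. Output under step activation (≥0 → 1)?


z = (1)·(0.36) + (5)·(-0.24) + 0.81
  = -0.03
step(z) = 0 (z<0)

0


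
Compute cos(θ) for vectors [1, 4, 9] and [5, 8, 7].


A·B = 1·5 + 4·8 + 9·7 = 100
‖A‖ = √98 = 9.8995, ‖B‖ = √138 = 11.7473
cos = 100/(√98·√138) = 100/√13524 = 0.8599

0.8599


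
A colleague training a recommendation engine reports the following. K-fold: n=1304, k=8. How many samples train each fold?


Fold size = 1304/8 = 163
Training per fold = 1304 - 163 = 1141

1141


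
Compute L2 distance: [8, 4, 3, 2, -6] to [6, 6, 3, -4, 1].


d = √((8-6)² + (4-6)² + (3-3)² + (2+ 4)² + (-6-1)²)
  = √(4 + 4 + 0 + 36 + 49)
  = √93 = 9.6437

9.6437


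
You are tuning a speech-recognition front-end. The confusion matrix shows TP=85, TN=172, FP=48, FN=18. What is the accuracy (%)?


Accuracy = (TP+TN)/(TP+TN+FP+FN)
= (85+172)/(323)
= 257/323 = 79.57%

79.57%


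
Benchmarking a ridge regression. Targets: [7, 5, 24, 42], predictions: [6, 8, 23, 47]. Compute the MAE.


Absolute errors: |7-6|=1, |5-8|=3, |24-23|=1, |42-47|=5
Sum = 10
MAE = 10/4 = 5/2

5/2


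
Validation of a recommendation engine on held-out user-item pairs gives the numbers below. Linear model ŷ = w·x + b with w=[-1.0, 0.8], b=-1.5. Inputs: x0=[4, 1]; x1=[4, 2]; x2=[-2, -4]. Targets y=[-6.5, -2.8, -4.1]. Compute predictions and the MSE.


ŷ0 = (-1.0)·(4) + (0.8)·(1) - 1.5 = -4.7
ŷ1 = (-1.0)·(4) + (0.8)·(2) - 1.5 = -3.9
ŷ2 = (-1.0)·(-2) + (0.8)·(-4) - 1.5 = -2.7
errors² = [3.24, 1.21, 1.96]
MSE = 6.4100/3 = 2.1367

2.1367


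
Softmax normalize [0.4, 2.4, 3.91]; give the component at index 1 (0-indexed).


Exponentials: e^0.4=1.4918, e^2.4=11.0232, e^3.91=49.899
Sum = 62.414
Softmax = [0.0239, 0.1766, 0.7995]
p[1] = 11.0232/62.414 = 0.1766

0.1766


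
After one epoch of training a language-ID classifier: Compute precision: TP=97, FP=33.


Precision = TP/(TP+FP)
= 97/(97+33)
= 97/130 = 74.62%

74.62%


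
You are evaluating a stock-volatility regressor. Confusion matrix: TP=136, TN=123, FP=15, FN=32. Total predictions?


Total = TP + TN + FP + FN
= 136 + 123 + 15 + 32
= 306
(Predicted positive: 151, predicted negative: 155)

306


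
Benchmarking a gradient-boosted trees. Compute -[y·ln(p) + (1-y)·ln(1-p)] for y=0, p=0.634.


BCE = -[y·ln(p) + (1-y)·ln(1-p)]
= -0 - 1·ln(1-0.634)
= -ln(0.366) = 1.0051

1.0051


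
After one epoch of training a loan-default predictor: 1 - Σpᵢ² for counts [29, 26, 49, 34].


Probabilities: [29/138, 26/138, 49/138, 34/138] ≈ [0.2101, 0.1884, 0.3551, 0.2464]
Σpᵢ² = (841 + 676 + 2401 + 1156)/138² = 5074/19044
Gini = 1 - Σpᵢ² = 1 - 5074/19044 = 0.7336

0.7336


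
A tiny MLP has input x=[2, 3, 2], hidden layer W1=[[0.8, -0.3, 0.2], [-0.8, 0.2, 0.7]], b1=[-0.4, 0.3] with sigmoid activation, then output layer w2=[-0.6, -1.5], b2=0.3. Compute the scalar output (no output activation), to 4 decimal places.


z1[0] = (0.8)·(2) + (-0.3)·(3) + (0.2)·(2) - 0.4 = 0.7
z1[1] = (-0.8)·(2) + (0.2)·(3) + (0.7)·(2) + 0.3 = 0.7
h = sigmoid(z1) = [0.6682, 0.6682]
output = (-0.6)·(0.6682) + (-1.5)·(0.6682) + 0.3 = -1.1032

-1.1032


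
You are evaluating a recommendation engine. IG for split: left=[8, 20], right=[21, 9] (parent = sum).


Parent = [29, 29], H_parent = 1
H_left = 0.8631 (n=28), H_right = 0.8813 (n=30)
H_children = (28/58)·0.8631 + (30/58)·0.8813 = 0.8725
IG = 1 - 0.8725 = 0.1275

0.1275


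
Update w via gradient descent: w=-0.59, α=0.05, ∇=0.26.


w_new = w - α·∇
= -0.59 - 0.05·0.26
= -0.59 - 0.013
= -0.603

-0.603


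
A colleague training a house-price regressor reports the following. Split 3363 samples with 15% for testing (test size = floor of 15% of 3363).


Test = ⌊3363·15/100⌋ = 504
Train = 3363 - 504 = 2859

Train: 2859, Test: 504


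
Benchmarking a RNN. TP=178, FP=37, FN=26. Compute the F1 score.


Precision = 178/215 = 0.8279
Recall = 178/204 = 0.8725
F1 = 2·P·R/(P+R) = 2·TP/(2·TP+FP+FN) = 356/(356+37+26) = 356/419 = 0.8496

0.8496


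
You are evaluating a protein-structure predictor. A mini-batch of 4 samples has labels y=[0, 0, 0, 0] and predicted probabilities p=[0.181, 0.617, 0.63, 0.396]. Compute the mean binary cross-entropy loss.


L[0] = -ln(1-0.181) = -ln(0.819) = 0.1997
L[1] = -ln(1-0.617) = -ln(0.383) = 0.9597
L[2] = -ln(1-0.63) = -ln(0.37) = 0.9943
L[3] = -ln(1-0.396) = -ln(0.604) = 0.5042
mean = (0.1997 + 0.9597 + 0.9943 + 0.5042)/4 = 0.6645

0.6645


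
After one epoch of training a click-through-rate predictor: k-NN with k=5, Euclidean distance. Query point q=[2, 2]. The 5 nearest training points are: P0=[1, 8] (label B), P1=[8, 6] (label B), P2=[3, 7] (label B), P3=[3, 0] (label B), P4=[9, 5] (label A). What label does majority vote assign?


d(q,P0) = 6.0828  (label B)
d(q,P1) = 7.2111  (label B)
d(q,P2) = 5.099  (label B)
d(q,P3) = 2.2361  (label B)
d(q,P4) = 7.6158  (label A)
Votes: A=1, B=4
Majority → B

B


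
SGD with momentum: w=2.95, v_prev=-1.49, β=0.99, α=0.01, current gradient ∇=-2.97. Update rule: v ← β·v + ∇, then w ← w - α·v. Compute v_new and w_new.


v_new = 0.99·-1.49 - 2.97 = -1.4751 - 2.97 = -4.4451
w_new = 2.95 - 0.01·-4.4451 = 2.95 + 0.044451 = 2.994451

v_new=-4.4451, w_new=2.994451


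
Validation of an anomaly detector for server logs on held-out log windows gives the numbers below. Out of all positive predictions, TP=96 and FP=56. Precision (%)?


Precision = TP/(TP+FP)
= 96/(96+56)
= 96/152 = 63.16%

63.16%


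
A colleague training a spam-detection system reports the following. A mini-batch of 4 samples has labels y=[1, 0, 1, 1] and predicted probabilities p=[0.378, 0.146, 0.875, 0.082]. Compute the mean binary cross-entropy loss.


L[0] = -ln(0.378) = 0.9729
L[1] = -ln(1-0.146) = -ln(0.854) = 0.1578
L[2] = -ln(0.875) = 0.1335
L[3] = -ln(0.082) = 2.501
mean = (0.9729 + 0.1578 + 0.1335 + 2.501)/4 = 0.9413

0.9413


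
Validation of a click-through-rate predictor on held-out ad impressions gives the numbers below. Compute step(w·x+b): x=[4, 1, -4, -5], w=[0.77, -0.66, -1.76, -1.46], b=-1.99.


z = (4)·(0.77) + (1)·(-0.66) + (-4)·(-1.76) + (-5)·(-1.46) - 1.99
  = 14.77
step(z) = 1 (z≥0)

1


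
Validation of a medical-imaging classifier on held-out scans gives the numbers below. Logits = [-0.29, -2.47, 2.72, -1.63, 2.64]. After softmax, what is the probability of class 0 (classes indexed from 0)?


Exponentials: e^-0.29=0.7483, e^-2.47=0.0846, e^2.72=15.1803, e^-1.63=0.1959, e^2.64=14.0132
Sum = 30.2223
Softmax = [0.0248, 0.0028, 0.5023, 0.0065, 0.4637]
p[0] = 0.7483/30.2223 = 0.0248

0.0248


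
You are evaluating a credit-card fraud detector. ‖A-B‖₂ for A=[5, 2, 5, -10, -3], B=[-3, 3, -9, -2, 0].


d = √((5+ 3)² + (2-3)² + (5+ 9)² + (-10+ 2)² + (-3-0)²)
  = √(64 + 1 + 196 + 64 + 9)
  = √334 = 18.2757

18.2757


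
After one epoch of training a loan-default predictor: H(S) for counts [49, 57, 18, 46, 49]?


Probabilities: [49/219, 57/219, 18/219, 46/219, 49/219] ≈ [0.2237, 0.2603, 0.0822, 0.21, 0.2237]
H = -((49/219)·log₂(49/219) + (57/219)·log₂(57/219) + (18/219)·log₂(18/219) + (46/219)·log₂(46/219) + (49/219)·log₂(49/219))
  = 2.2412 bits

2.2412 bits


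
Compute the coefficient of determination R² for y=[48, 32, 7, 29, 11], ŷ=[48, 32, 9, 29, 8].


ȳ = 25.4
SS_res = Σ(y-ŷ)² = 13
SS_tot = Σ(y-ȳ)² = 1113.2
R² = 1 - SS_res/SS_tot = 1 - 0.0117 = 0.9883

0.9883


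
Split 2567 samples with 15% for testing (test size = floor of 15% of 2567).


Test = ⌊2567·15/100⌋ = 385
Train = 2567 - 385 = 2182

Train: 2182, Test: 385


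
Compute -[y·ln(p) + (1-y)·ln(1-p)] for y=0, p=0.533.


BCE = -[y·ln(p) + (1-y)·ln(1-p)]
= -0 - 1·ln(1-0.533)
= -ln(0.467) = 0.7614

0.7614


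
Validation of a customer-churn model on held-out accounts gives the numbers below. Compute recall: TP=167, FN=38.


Recall = TP/(TP+FN)
= 167/(167+38)
= 167/205 = 81.46%

81.46%


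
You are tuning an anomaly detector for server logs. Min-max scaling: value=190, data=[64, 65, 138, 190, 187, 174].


min=64, max=190
(190-64)/(190-64) = 126/126 = 1.0

1.0


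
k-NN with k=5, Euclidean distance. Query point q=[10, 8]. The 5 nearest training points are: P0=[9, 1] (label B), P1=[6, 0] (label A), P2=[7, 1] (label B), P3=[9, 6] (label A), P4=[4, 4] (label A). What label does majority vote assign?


d(q,P0) = 7.0711  (label B)
d(q,P1) = 8.9443  (label A)
d(q,P2) = 7.6158  (label B)
d(q,P3) = 2.2361  (label A)
d(q,P4) = 7.2111  (label A)
Votes: A=3, B=2
Majority → A

A


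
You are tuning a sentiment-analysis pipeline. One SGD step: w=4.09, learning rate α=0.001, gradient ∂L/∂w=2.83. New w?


w_new = w - α·∇
= 4.09 - 0.001·2.83
= 4.09 - 0.00283
= 4.08717

4.08717


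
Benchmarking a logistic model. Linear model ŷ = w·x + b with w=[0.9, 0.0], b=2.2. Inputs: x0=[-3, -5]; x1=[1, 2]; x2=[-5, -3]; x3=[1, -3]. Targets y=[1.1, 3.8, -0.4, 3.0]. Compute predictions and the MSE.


ŷ0 = (0.9)·(-3) + (0.0)·(-5) + 2.2 = -0.5
ŷ1 = (0.9)·(1) + (0.0)·(2) + 2.2 = 3.1
ŷ2 = (0.9)·(-5) + (0.0)·(-3) + 2.2 = -2.3
ŷ3 = (0.9)·(1) + (0.0)·(-3) + 2.2 = 3.1
errors² = [2.56, 0.49, 3.61, 0.01]
MSE = 6.6700/4 = 1.6675

1.6675


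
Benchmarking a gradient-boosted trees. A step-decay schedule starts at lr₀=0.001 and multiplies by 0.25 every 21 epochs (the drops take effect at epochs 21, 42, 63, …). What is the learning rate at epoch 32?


n_drops = ⌊32/21⌋ = 1
lr = 0.001·0.25^1 = 0.001·0.25 = 0.00025

0.00025


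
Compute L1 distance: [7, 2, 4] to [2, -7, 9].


d = |7-2| + |2+ 7| + |4-9|
  = 5 + 9 + 5
  = 19

19


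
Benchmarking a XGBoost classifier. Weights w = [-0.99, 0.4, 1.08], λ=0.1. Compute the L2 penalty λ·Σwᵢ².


‖w‖₂² = (-0.99)² + (0.4)² + (1.08)²
     = 0.9801 + 0.16 + 1.1664
     = 2.3065
λ·‖w‖₂² = 0.1·2.3065 = 0.23065

0.23065


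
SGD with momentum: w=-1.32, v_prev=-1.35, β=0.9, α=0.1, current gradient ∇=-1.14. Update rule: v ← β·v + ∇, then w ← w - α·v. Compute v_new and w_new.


v_new = 0.9·-1.35 - 1.14 = -1.215 - 1.14 = -2.355
w_new = -1.32 - 0.1·-2.355 = -1.32 + 0.2355 = -1.0845

v_new=-2.355, w_new=-1.0845


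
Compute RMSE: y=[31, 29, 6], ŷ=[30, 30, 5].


MSE = 3/3 = 1
RMSE = √(3/3) = 1.0

1.0


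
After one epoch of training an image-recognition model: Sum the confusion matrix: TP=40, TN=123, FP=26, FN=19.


Total = TP + TN + FP + FN
= 40 + 123 + 26 + 19
= 208
(Predicted positive: 66, predicted negative: 142)

208


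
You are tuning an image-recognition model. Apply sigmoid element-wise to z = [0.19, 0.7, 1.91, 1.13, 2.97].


σ(0.19) = 1/(1+e^-0.19) = 0.5474
σ(0.7) = 1/(1+e^-0.7) = 0.6682
σ(1.91) = 1/(1+e^-1.91) = 0.871
σ(1.13) = 1/(1+e^-1.13) = 0.7558
σ(2.97) = 1/(1+e^-2.97) = 0.9512
result = [0.5474, 0.6682, 0.871, 0.7558, 0.9512]

[0.5474, 0.6682, 0.871, 0.7558, 0.9512]


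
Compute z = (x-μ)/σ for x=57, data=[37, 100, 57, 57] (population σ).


μ = 62.75, σ = 23.0041
z = (57 - 62.75)/23.0041 = -0.25

-0.25


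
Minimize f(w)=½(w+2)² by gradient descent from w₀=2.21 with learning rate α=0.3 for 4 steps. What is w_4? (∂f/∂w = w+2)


step 1: grad = 2.21+2 = 4.21; w = 2.21 - 0.3·(4.21) = 0.947
step 2: grad = 0.947+2 = 2.947; w = 0.947 - 0.3·(2.947) = 0.0629
step 3: grad = 0.0629+2 = 2.0629; w = 0.0629 - 0.3·(2.0629) = -0.55597
step 4: grad = -0.55597+2 = 1.44403; w = -0.55597 - 0.3·(1.44403) = -0.989179

-0.989179


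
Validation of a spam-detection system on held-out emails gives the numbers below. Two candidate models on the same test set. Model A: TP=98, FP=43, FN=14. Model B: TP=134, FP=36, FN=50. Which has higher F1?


Model A: P=98/141=0.695, R=98/112=0.875, F1=2PR/(P+R)=2TP/(2TP+FP+FN)=196/253=0.7747
Model B: P=134/170=0.7882, R=134/184=0.7283, F1=2PR/(P+R)=2TP/(2TP+FP+FN)=268/354=0.7571
0.7747 > 0.7571 → Model A

Model A


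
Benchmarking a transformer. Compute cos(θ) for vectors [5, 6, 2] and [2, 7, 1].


A·B = 5·2 + 6·7 + 2·1 = 54
‖A‖ = √65 = 8.0623, ‖B‖ = √54 = 7.3485
cos = 54/(√65·√54) = 54/√3510 = 0.9115

0.9115


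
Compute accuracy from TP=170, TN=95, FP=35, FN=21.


Accuracy = (TP+TN)/(TP+TN+FP+FN)
= (170+95)/(321)
= 265/321 = 82.55%

82.55%


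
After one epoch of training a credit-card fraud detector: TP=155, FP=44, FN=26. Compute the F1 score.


Precision = 155/199 = 0.7789
Recall = 155/181 = 0.8564
F1 = 2·P·R/(P+R) = 2·TP/(2·TP+FP+FN) = 310/(310+44+26) = 310/380 = 0.8158

0.8158


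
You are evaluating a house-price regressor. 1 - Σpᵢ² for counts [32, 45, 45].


Probabilities: [32/122, 45/122, 45/122] ≈ [0.2623, 0.3689, 0.3689]
Σpᵢ² = (1024 + 2025 + 2025)/122² = 5074/14884
Gini = 1 - Σpᵢ² = 1 - 5074/14884 = 0.6591

0.6591


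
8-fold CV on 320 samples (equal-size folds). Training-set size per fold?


Fold size = 320/8 = 40
Training per fold = 320 - 40 = 280

280


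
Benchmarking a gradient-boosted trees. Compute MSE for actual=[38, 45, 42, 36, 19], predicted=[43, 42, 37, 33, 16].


Squared errors: (38-43)²=25, (45-42)²=9, (42-37)²=25, (36-33)²=9, (19-16)²=9
Sum = 77
MSE = 77/5 = 77/5

77/5


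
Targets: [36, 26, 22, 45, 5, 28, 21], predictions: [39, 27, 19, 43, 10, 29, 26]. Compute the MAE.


Absolute errors: |36-39|=3, |26-27|=1, |22-19|=3, |45-43|=2, |5-10|=5, |28-29|=1, |21-26|=5
Sum = 20
MAE = 20/7 = 20/7

20/7


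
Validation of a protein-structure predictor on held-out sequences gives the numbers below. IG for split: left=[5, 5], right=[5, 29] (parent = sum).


Parent = [10, 34], H_parent = 0.7732
H_left = 1 (n=10), H_right = 0.6024 (n=34)
H_children = (10/44)·1 + (34/44)·0.6024 = 0.6928
IG = 0.7732 - 0.6928 = 0.0804

0.0804


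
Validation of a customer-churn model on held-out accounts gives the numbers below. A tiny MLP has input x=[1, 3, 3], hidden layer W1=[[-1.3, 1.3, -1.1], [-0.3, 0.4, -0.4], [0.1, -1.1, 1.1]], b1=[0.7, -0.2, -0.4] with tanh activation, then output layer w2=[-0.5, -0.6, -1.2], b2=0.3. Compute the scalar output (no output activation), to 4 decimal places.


z1[0] = (-1.3)·(1) + (1.3)·(3) + (-1.1)·(3) + 0.7 = 0.0
z1[1] = (-0.3)·(1) + (0.4)·(3) + (-0.4)·(3) - 0.2 = -0.5
z1[2] = (0.1)·(1) + (-1.1)·(3) + (1.1)·(3) - 0.4 = -0.3
h = tanh(z1) = [0.0, -0.4621, -0.2913]
output = (-0.5)·(0.0) + (-0.6)·(-0.4621) + (-1.2)·(-0.2913) + 0.3 = 0.9268

0.9268


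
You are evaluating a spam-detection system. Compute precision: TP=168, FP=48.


Precision = TP/(TP+FP)
= 168/(168+48)
= 168/216 = 77.78%

77.78%


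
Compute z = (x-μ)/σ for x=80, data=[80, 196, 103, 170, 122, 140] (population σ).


μ = 135.1667, σ = 39.134
z = (80 - 135.1667)/39.134 = -1.4097

-1.4097


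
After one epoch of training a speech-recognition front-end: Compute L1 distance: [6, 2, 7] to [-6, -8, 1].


d = |6+ 6| + |2+ 8| + |7-1|
  = 12 + 10 + 6
  = 28

28


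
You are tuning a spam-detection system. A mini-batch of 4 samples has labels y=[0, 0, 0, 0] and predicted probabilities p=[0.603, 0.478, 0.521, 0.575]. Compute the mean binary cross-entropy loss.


L[0] = -ln(1-0.603) = -ln(0.397) = 0.9238
L[1] = -ln(1-0.478) = -ln(0.522) = 0.6501
L[2] = -ln(1-0.521) = -ln(0.479) = 0.7361
L[3] = -ln(1-0.575) = -ln(0.425) = 0.8557
mean = (0.9238 + 0.6501 + 0.7361 + 0.8557)/4 = 0.7914

0.7914


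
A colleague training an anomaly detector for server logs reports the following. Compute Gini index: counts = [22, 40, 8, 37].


Probabilities: [22/107, 40/107, 8/107, 37/107] ≈ [0.2056, 0.3738, 0.0748, 0.3458]
Σpᵢ² = (484 + 1600 + 64 + 1369)/107² = 3517/11449
Gini = 1 - Σpᵢ² = 1 - 3517/11449 = 0.6928

0.6928


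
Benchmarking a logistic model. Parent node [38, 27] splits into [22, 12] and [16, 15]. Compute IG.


Parent = [38, 27], H_parent = 0.9792
H_left = 0.9367 (n=34), H_right = 0.9992 (n=31)
H_children = (34/65)·0.9367 + (31/65)·0.9992 = 0.9665
IG = 0.9792 - 0.9665 = 0.0127

0.0127


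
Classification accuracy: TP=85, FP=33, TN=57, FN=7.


Accuracy = (TP+TN)/(TP+TN+FP+FN)
= (85+57)/(182)
= 142/182 = 78.02%

78.02%


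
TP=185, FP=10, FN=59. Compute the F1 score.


Precision = 185/195 = 0.9487
Recall = 185/244 = 0.7582
F1 = 2·P·R/(P+R) = 2·TP/(2·TP+FP+FN) = 370/(370+10+59) = 370/439 = 0.8428

0.8428


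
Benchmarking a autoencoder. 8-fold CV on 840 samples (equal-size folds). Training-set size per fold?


Fold size = 840/8 = 105
Training per fold = 840 - 105 = 735

735


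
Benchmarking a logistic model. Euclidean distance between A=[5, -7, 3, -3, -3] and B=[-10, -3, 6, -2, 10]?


d = √((5+ 10)² + (-7+ 3)² + (3-6)² + (-3+ 2)² + (-3-10)²)
  = √(225 + 16 + 9 + 1 + 169)
  = √420 = 20.4939

20.4939


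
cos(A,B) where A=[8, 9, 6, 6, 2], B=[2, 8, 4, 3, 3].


A·B = 8·2 + 9·8 + 6·4 + 6·3 + 2·3 = 136
‖A‖ = √221 = 14.8661, ‖B‖ = √102 = 10.0995
cos = 136/(√221·√102) = 136/√22542 = 0.9058

0.9058


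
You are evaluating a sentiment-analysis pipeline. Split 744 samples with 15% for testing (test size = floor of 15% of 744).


Test = ⌊744·15/100⌋ = 111
Train = 744 - 111 = 633

Train: 633, Test: 111


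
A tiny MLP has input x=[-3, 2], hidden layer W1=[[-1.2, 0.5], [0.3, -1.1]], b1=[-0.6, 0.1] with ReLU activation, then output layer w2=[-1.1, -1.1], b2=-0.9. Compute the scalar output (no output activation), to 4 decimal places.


z1[0] = (-1.2)·(-3) + (0.5)·(2) - 0.6 = 4.0
z1[1] = (0.3)·(-3) + (-1.1)·(2) + 0.1 = -3.0
h = ReLU(z1) = [4.0, 0.0]
output = (-1.1)·(4.0) + (-1.1)·(0.0) - 0.9 = -5.3

-5.3


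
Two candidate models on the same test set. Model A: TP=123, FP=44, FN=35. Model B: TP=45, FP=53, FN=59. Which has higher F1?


Model A: P=123/167=0.7365, R=123/158=0.7785, F1=2PR/(P+R)=2TP/(2TP+FP+FN)=246/325=0.7569
Model B: P=45/98=0.4592, R=45/104=0.4327, F1=2PR/(P+R)=2TP/(2TP+FP+FN)=90/202=0.4455
0.7569 > 0.4455 → Model A

Model A


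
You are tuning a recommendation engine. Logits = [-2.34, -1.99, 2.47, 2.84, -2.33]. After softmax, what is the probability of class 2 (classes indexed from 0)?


Exponentials: e^-2.34=0.0963, e^-1.99=0.1367, e^2.47=11.8224, e^2.84=17.1158, e^-2.33=0.0973
Sum = 29.2685
Softmax = [0.0033, 0.0047, 0.4039, 0.5848, 0.0033]
p[2] = 11.8224/29.2685 = 0.4039

0.4039


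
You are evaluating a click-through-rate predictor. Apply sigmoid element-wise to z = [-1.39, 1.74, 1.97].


σ(-1.39) = 1/(1+e^1.39) = 0.1994
σ(1.74) = 1/(1+e^-1.74) = 0.8507
σ(1.97) = 1/(1+e^-1.97) = 0.8776
result = [0.1994, 0.8507, 0.8776]

[0.1994, 0.8507, 0.8776]


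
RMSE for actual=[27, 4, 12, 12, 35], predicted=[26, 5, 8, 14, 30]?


MSE = 47/5 = 9.4
RMSE = √(47/5) = 3.0659

3.0659


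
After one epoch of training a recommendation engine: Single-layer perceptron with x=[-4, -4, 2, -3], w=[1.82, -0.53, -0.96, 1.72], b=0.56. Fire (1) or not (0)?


z = (-4)·(1.82) + (-4)·(-0.53) + (2)·(-0.96) + (-3)·(1.72) + 0.56
  = -11.68
step(z) = 0 (z<0)

0


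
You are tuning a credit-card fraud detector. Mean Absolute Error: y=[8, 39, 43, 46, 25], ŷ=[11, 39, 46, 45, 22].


Absolute errors: |8-11|=3, |39-39|=0, |43-46|=3, |46-45|=1, |25-22|=3
Sum = 10
MAE = 10/5 = 2

2


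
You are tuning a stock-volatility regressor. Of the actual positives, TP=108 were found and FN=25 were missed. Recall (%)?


Recall = TP/(TP+FN)
= 108/(108+25)
= 108/133 = 81.2%

81.2%


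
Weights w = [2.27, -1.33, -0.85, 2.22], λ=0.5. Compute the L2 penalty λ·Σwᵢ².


‖w‖₂² = (2.27)² + (-1.33)² + (-0.85)² + (2.22)²
     = 5.1529 + 1.7689 + 0.7225 + 4.9284
     = 12.5727
λ·‖w‖₂² = 0.5·12.5727 = 6.28635

6.28635


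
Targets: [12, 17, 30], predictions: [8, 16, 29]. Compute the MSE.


Squared errors: (12-8)²=16, (17-16)²=1, (30-29)²=1
Sum = 18
MSE = 18/3 = 6

6


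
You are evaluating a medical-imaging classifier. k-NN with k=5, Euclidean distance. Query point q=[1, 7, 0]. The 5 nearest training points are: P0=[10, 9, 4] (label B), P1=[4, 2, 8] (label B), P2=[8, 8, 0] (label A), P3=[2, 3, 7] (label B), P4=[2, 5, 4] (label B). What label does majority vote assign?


d(q,P0) = 10.0499  (label B)
d(q,P1) = 9.8995  (label B)
d(q,P2) = 7.0711  (label A)
d(q,P3) = 8.124  (label B)
d(q,P4) = 4.5826  (label B)
Votes: A=1, B=4
Majority → B

B


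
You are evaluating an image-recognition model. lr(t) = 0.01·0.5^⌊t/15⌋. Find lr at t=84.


n_drops = ⌊84/15⌋ = 5
lr = 0.01·0.5^5 = 0.01·0.03125 = 0.0003125

0.0003125


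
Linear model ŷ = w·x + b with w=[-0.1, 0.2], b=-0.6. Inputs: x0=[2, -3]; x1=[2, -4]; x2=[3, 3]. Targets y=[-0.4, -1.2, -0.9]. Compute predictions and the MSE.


ŷ0 = (-0.1)·(2) + (0.2)·(-3) - 0.6 = -1.4
ŷ1 = (-0.1)·(2) + (0.2)·(-4) - 0.6 = -1.6
ŷ2 = (-0.1)·(3) + (0.2)·(3) - 0.6 = -0.3
errors² = [1.0, 0.16, 0.36]
MSE = 1.5200/3 = 0.5067

0.5067


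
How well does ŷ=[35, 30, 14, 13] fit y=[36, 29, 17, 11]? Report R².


ȳ = 23.25
SS_res = Σ(y-ŷ)² = 15
SS_tot = Σ(y-ȳ)² = 384.75
R² = 1 - SS_res/SS_tot = 1 - 0.039 = 0.961

0.961


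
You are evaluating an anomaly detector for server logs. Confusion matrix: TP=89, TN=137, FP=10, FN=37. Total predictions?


Total = TP + TN + FP + FN
= 89 + 137 + 10 + 37
= 273
(Predicted positive: 99, predicted negative: 174)

273


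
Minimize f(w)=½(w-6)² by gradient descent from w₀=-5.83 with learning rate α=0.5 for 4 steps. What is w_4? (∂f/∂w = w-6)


step 1: grad = -5.83-6 = -11.83; w = -5.83 - 0.5·(-11.83) = 0.085
step 2: grad = 0.085-6 = -5.915; w = 0.085 - 0.5·(-5.915) = 3.0425
step 3: grad = 3.0425-6 = -2.9575; w = 3.0425 - 0.5·(-2.9575) = 4.52125
step 4: grad = 4.52125-6 = -1.47875; w = 4.52125 - 0.5·(-1.47875) = 5.260625

5.260625


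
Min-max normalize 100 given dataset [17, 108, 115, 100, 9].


min=9, max=115
(100-9)/(115-9) = 91/106 = 0.8585

0.8585


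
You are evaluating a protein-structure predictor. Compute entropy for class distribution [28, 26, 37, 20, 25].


Probabilities: [28/136, 26/136, 37/136, 20/136, 25/136] ≈ [0.2059, 0.1912, 0.2721, 0.1471, 0.1838]
H = -((28/136)·log₂(28/136) + (26/136)·log₂(26/136) + (37/136)·log₂(37/136) + (20/136)·log₂(20/136) + (25/136)·log₂(25/136))
  = 2.2926 bits

2.2926 bits
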